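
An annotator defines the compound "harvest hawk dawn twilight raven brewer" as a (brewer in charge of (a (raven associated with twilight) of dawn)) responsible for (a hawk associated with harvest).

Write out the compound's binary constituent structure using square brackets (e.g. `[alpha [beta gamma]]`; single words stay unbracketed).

[[harvest hawk] [[dawn [twilight raven]] brewer]]

Overall it is a kind of brewer (specifically "dawn twilight raven brewer"); the modifier is "harvest hawk".
Inside "harvest hawk": head "hawk", modifier "harvest".
Inside "dawn twilight raven brewer": head "brewer", modifier "dawn twilight raven".
Inside "dawn twilight raven": head "raven" (specifically "twilight raven"), modifier "dawn".
Inside "twilight raven": head "raven", modifier "twilight".
So the structure is [[harvest hawk] [[dawn [twilight raven]] brewer]].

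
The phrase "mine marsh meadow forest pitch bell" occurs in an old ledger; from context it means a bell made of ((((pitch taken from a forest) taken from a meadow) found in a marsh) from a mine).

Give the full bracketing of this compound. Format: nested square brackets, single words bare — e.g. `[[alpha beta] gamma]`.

[[mine [marsh [meadow [forest pitch]]]] bell]

At the top level: head "bell"; modifier "mine marsh meadow forest pitch".
Inside "mine marsh meadow forest pitch": head "pitch" (specifically "marsh meadow forest pitch"), modifier "mine".
Inside "marsh meadow forest pitch": head "pitch" (specifically "meadow forest pitch"), modifier "marsh".
Inside "meadow forest pitch": head "pitch" (specifically "forest pitch"), modifier "meadow".
Inside "forest pitch": head "pitch", modifier "forest".
Putting it together: [[mine [marsh [meadow [forest pitch]]]] bell].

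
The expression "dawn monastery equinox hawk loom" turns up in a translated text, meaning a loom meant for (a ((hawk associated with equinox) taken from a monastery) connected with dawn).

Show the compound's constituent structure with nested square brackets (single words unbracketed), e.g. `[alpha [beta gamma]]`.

Whole compound: head "loom", modifier "dawn monastery equinox hawk".
Within "dawn monastery equinox hawk", the head is "hawk" (specifically "monastery equinox hawk") and the modifier is "dawn".
Within "monastery equinox hawk", the head is "hawk" (specifically "equinox hawk") and the modifier is "monastery".
Within "equinox hawk", the head is "hawk" and the modifier is "equinox".
Assembled: [[dawn [monastery [equinox hawk]]] loom].

[[dawn [monastery [equinox hawk]]] loom]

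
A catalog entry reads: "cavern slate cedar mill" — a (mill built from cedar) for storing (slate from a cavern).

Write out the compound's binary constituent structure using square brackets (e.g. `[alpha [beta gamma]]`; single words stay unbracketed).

[[cavern slate] [cedar mill]]

Overall it is a kind of mill (specifically "cedar mill"); the modifier is "cavern slate".
Inside "cavern slate": head "slate", modifier "cavern".
Inside "cedar mill": head "mill", modifier "cedar".
Assembled: [[cavern slate] [cedar mill]].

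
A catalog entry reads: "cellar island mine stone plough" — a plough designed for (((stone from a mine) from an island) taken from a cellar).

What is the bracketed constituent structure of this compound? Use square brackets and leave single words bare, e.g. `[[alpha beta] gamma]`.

[[cellar [island [mine stone]]] plough]

Whole compound: head "plough", modifier "cellar island mine stone".
Inside "cellar island mine stone": head "stone" (specifically "island mine stone"), modifier "cellar".
Inside "island mine stone": head "stone" (specifically "mine stone"), modifier "island".
Inside "mine stone": head "stone", modifier "mine".
Putting it together: [[cellar [island [mine stone]]] plough].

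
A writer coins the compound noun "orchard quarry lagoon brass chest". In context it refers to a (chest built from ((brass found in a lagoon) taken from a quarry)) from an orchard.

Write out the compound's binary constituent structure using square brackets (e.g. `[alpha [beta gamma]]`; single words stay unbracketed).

[orchard [[quarry [lagoon brass]] chest]]

Overall it is a kind of chest (specifically "quarry lagoon brass chest"); the modifier is "orchard".
"quarry lagoon brass chest" → head "chest", modifier "quarry lagoon brass".
"quarry lagoon brass" → head "brass" (specifically "lagoon brass"), modifier "quarry".
"lagoon brass" → head "brass", modifier "lagoon".
Assembled: [orchard [[quarry [lagoon brass]] chest]].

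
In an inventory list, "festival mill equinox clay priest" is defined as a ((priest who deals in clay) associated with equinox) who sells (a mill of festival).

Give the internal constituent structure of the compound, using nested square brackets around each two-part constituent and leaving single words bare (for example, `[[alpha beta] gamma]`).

Whole compound: head "priest" (specifically "equinox clay priest"), modifier "festival mill".
Within "festival mill", the head is "mill" and the modifier is "festival".
Within "equinox clay priest", the head is "priest" (specifically "clay priest") and the modifier is "equinox".
Within "clay priest", the head is "priest" and the modifier is "clay".
Assembled: [[festival mill] [equinox [clay priest]]].

[[festival mill] [equinox [clay priest]]]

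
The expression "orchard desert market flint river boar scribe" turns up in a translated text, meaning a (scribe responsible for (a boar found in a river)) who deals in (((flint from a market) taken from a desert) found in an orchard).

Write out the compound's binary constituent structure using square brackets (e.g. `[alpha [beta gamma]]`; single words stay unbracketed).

Whole compound: head "scribe" (specifically "river boar scribe"), modifier "orchard desert market flint".
Inside "orchard desert market flint": head "flint" (specifically "desert market flint"), modifier "orchard".
Inside "desert market flint": head "flint" (specifically "market flint"), modifier "desert".
Inside "market flint": head "flint", modifier "market".
Inside "river boar scribe": head "scribe", modifier "river boar".
Inside "river boar": head "boar", modifier "river".
Assembled: [[orchard [desert [market flint]]] [[river boar] scribe]].

[[orchard [desert [market flint]]] [[river boar] scribe]]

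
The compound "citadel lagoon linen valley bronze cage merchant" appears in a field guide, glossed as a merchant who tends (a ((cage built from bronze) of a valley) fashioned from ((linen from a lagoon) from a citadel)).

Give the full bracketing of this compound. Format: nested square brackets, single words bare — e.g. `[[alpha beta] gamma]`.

The outermost head in the paraphrase is "merchant", modified by "citadel lagoon linen valley bronze cage".
Within "citadel lagoon linen valley bronze cage", the head is "cage" (specifically "valley bronze cage") and the modifier is "citadel lagoon linen".
Within "citadel lagoon linen", the head is "linen" (specifically "lagoon linen") and the modifier is "citadel".
Within "lagoon linen", the head is "linen" and the modifier is "lagoon".
Within "valley bronze cage", the head is "cage" (specifically "bronze cage") and the modifier is "valley".
Within "bronze cage", the head is "cage" and the modifier is "bronze".
Putting it together: [[[citadel [lagoon linen]] [valley [bronze cage]]] merchant].

[[[citadel [lagoon linen]] [valley [bronze cage]]] merchant]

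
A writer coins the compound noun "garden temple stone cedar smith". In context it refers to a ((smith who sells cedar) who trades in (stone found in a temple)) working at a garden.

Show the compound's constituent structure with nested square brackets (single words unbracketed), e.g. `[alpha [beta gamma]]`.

At the top level: head "smith" (specifically "temple stone cedar smith"); modifier "garden".
Within "temple stone cedar smith", the head is "smith" (specifically "cedar smith") and the modifier is "temple stone".
Within "temple stone", the head is "stone" and the modifier is "temple".
Within "cedar smith", the head is "smith" and the modifier is "cedar".
Assembled: [garden [[temple stone] [cedar smith]]].

[garden [[temple stone] [cedar smith]]]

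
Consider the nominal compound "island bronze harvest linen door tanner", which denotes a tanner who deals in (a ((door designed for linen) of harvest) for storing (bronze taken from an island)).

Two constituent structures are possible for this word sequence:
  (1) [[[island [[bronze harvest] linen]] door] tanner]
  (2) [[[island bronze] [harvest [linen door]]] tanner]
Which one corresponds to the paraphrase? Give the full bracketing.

[[[island bronze] [harvest [linen door]]] tanner]

The paraphrase's head is the "tanner" part ("tanner"); its modifier is "island bronze harvest linen door".
That top-level split, carried through the inner groups, gives [[[island bronze] [harvest [linen door]]] tanner].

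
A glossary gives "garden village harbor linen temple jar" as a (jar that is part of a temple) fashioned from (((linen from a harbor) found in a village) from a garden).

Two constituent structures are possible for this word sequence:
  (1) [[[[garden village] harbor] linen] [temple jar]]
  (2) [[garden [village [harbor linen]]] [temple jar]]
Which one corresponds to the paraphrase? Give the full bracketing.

The paraphrase's head is the "jar" part ("temple jar"); its modifier is "garden village harbor linen".
That top-level split, carried through the inner groups, gives [[garden [village [harbor linen]]] [temple jar]].

[[garden [village [harbor linen]]] [temple jar]]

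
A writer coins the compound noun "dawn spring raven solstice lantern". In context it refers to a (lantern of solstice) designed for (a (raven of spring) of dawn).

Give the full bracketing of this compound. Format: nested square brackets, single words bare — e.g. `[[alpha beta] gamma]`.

[[dawn [spring raven]] [solstice lantern]]

Whole compound: head "lantern" (specifically "solstice lantern"), modifier "dawn spring raven".
Within "dawn spring raven", the head is "raven" (specifically "spring raven") and the modifier is "dawn".
Within "spring raven", the head is "raven" and the modifier is "spring".
Within "solstice lantern", the head is "lantern" and the modifier is "solstice".
So the structure is [[dawn [spring raven]] [solstice lantern]].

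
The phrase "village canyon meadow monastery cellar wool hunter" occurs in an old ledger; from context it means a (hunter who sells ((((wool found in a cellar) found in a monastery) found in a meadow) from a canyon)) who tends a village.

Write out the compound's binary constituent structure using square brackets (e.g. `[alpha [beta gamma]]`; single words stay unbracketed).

[village [[canyon [meadow [monastery [cellar wool]]]] hunter]]

Whole compound: head "hunter" (specifically "canyon meadow monastery cellar wool hunter"), modifier "village".
Inside "canyon meadow monastery cellar wool hunter": head "hunter", modifier "canyon meadow monastery cellar wool".
Inside "canyon meadow monastery cellar wool": head "wool" (specifically "meadow monastery cellar wool"), modifier "canyon".
Inside "meadow monastery cellar wool": head "wool" (specifically "monastery cellar wool"), modifier "meadow".
Inside "monastery cellar wool": head "wool" (specifically "cellar wool"), modifier "monastery".
Inside "cellar wool": head "wool", modifier "cellar".
So the structure is [village [[canyon [meadow [monastery [cellar wool]]]] hunter]].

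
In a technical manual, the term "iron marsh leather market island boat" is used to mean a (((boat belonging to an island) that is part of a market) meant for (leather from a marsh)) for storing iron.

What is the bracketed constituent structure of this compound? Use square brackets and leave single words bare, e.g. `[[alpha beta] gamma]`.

[iron [[marsh leather] [market [island boat]]]]

The outermost head in the paraphrase is "boat" (specifically "marsh leather market island boat"), modified by "iron".
Within "marsh leather market island boat", the head is "boat" (specifically "market island boat") and the modifier is "marsh leather".
Within "marsh leather", the head is "leather" and the modifier is "marsh".
Within "market island boat", the head is "boat" (specifically "island boat") and the modifier is "market".
Within "island boat", the head is "boat" and the modifier is "island".
Putting it together: [iron [[marsh leather] [market [island boat]]]].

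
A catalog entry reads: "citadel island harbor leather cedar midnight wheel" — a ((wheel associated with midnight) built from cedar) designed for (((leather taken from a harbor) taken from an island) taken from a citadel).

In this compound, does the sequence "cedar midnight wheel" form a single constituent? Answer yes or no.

yes

The paraphrase groups the words so that "cedar midnight wheel" is one unit: it corresponds to a single parenthesized sub-phrase.
The full structure is [[citadel [island [harbor leather]]] [cedar [midnight wheel]]], in which [cedar midnight wheel] is a constituent.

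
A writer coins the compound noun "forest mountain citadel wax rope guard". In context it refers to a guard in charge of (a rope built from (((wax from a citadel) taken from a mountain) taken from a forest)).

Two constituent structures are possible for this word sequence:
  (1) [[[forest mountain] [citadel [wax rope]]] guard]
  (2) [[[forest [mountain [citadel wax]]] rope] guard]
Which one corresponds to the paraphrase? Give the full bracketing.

[[[forest [mountain [citadel wax]]] rope] guard]

The paraphrase's head is the "guard" part ("guard"); its modifier is "forest mountain citadel wax rope".
That top-level split, carried through the inner groups, gives [[[forest [mountain [citadel wax]]] rope] guard].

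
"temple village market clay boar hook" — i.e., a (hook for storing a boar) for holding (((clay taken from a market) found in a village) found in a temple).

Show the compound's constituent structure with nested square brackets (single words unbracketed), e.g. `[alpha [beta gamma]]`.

The outermost head in the paraphrase is "hook" (specifically "boar hook"), modified by "temple village market clay".
Within "temple village market clay", the head is "clay" (specifically "village market clay") and the modifier is "temple".
Within "village market clay", the head is "clay" (specifically "market clay") and the modifier is "village".
Within "market clay", the head is "clay" and the modifier is "market".
Within "boar hook", the head is "hook" and the modifier is "boar".
Assembled: [[temple [village [market clay]]] [boar hook]].

[[temple [village [market clay]]] [boar hook]]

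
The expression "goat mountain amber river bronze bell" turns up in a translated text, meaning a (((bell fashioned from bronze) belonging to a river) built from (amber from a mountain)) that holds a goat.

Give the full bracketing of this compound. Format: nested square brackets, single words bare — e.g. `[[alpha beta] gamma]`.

The outermost head in the paraphrase is "bell" (specifically "mountain amber river bronze bell"), modified by "goat".
Inside "mountain amber river bronze bell": head "bell" (specifically "river bronze bell"), modifier "mountain amber".
Inside "mountain amber": head "amber", modifier "mountain".
Inside "river bronze bell": head "bell" (specifically "bronze bell"), modifier "river".
Inside "bronze bell": head "bell", modifier "bronze".
Putting it together: [goat [[mountain amber] [river [bronze bell]]]].

[goat [[mountain amber] [river [bronze bell]]]]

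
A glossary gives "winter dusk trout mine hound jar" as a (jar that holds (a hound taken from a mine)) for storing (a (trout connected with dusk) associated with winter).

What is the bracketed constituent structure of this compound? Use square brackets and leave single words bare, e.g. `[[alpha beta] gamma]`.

[[winter [dusk trout]] [[mine hound] jar]]

The outermost head in the paraphrase is "jar" (specifically "mine hound jar"), modified by "winter dusk trout".
Within "winter dusk trout", the head is "trout" (specifically "dusk trout") and the modifier is "winter".
Within "dusk trout", the head is "trout" and the modifier is "dusk".
Within "mine hound jar", the head is "jar" and the modifier is "mine hound".
Within "mine hound", the head is "hound" and the modifier is "mine".
Putting it together: [[winter [dusk trout]] [[mine hound] jar]].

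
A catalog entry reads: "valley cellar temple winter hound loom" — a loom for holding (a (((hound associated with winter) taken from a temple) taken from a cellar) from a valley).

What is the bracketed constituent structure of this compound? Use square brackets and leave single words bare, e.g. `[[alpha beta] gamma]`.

Whole compound: head "loom", modifier "valley cellar temple winter hound".
"valley cellar temple winter hound" → head "hound" (specifically "cellar temple winter hound"), modifier "valley".
"cellar temple winter hound" → head "hound" (specifically "temple winter hound"), modifier "cellar".
"temple winter hound" → head "hound" (specifically "winter hound"), modifier "temple".
"winter hound" → head "hound", modifier "winter".
Assembled: [[valley [cellar [temple [winter hound]]]] loom].

[[valley [cellar [temple [winter hound]]]] loom]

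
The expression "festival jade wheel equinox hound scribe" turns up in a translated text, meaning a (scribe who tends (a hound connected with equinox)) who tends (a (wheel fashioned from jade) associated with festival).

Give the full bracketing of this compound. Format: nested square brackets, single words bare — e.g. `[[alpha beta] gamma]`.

[[festival [jade wheel]] [[equinox hound] scribe]]

At the top level: head "scribe" (specifically "equinox hound scribe"); modifier "festival jade wheel".
Inside "festival jade wheel": head "wheel" (specifically "jade wheel"), modifier "festival".
Inside "jade wheel": head "wheel", modifier "jade".
Inside "equinox hound scribe": head "scribe", modifier "equinox hound".
Inside "equinox hound": head "hound", modifier "equinox".
Assembled: [[festival [jade wheel]] [[equinox hound] scribe]].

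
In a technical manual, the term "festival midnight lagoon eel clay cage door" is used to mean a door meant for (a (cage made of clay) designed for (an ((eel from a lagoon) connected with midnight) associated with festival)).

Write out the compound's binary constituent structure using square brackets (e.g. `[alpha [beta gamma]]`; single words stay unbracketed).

[[[festival [midnight [lagoon eel]]] [clay cage]] door]

Whole compound: head "door", modifier "festival midnight lagoon eel clay cage".
Inside "festival midnight lagoon eel clay cage": head "cage" (specifically "clay cage"), modifier "festival midnight lagoon eel".
Inside "festival midnight lagoon eel": head "eel" (specifically "midnight lagoon eel"), modifier "festival".
Inside "midnight lagoon eel": head "eel" (specifically "lagoon eel"), modifier "midnight".
Inside "lagoon eel": head "eel", modifier "lagoon".
Inside "clay cage": head "cage", modifier "clay".
Putting it together: [[[festival [midnight [lagoon eel]]] [clay cage]] door].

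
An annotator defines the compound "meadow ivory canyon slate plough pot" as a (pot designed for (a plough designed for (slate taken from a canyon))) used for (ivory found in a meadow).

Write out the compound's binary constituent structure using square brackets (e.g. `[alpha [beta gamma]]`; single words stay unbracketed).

[[meadow ivory] [[[canyon slate] plough] pot]]

The outermost head in the paraphrase is "pot" (specifically "canyon slate plough pot"), modified by "meadow ivory".
Within "meadow ivory", the head is "ivory" and the modifier is "meadow".
Within "canyon slate plough pot", the head is "pot" and the modifier is "canyon slate plough".
Within "canyon slate plough", the head is "plough" and the modifier is "canyon slate".
Within "canyon slate", the head is "slate" and the modifier is "canyon".
Assembled: [[meadow ivory] [[[canyon slate] plough] pot]].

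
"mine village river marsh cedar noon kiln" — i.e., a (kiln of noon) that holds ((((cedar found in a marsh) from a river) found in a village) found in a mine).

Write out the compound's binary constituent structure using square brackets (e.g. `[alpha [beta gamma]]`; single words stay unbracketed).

The outermost head in the paraphrase is "kiln" (specifically "noon kiln"), modified by "mine village river marsh cedar".
Within "mine village river marsh cedar", the head is "cedar" (specifically "village river marsh cedar") and the modifier is "mine".
Within "village river marsh cedar", the head is "cedar" (specifically "river marsh cedar") and the modifier is "village".
Within "river marsh cedar", the head is "cedar" (specifically "marsh cedar") and the modifier is "river".
Within "marsh cedar", the head is "cedar" and the modifier is "marsh".
Within "noon kiln", the head is "kiln" and the modifier is "noon".
Assembled: [[mine [village [river [marsh cedar]]]] [noon kiln]].

[[mine [village [river [marsh cedar]]]] [noon kiln]]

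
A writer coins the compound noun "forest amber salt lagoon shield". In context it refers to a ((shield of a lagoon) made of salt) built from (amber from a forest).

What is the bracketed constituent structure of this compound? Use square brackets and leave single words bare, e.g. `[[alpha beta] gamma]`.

[[forest amber] [salt [lagoon shield]]]

Whole compound: head "shield" (specifically "salt lagoon shield"), modifier "forest amber".
"forest amber" → head "amber", modifier "forest".
"salt lagoon shield" → head "shield" (specifically "lagoon shield"), modifier "salt".
"lagoon shield" → head "shield", modifier "lagoon".
So the structure is [[forest amber] [salt [lagoon shield]]].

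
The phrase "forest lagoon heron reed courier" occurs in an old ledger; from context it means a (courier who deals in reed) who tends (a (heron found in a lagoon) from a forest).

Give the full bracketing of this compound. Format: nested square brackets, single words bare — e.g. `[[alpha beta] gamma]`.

[[forest [lagoon heron]] [reed courier]]

Overall it is a kind of courier (specifically "reed courier"); the modifier is "forest lagoon heron".
"forest lagoon heron" → head "heron" (specifically "lagoon heron"), modifier "forest".
"lagoon heron" → head "heron", modifier "lagoon".
"reed courier" → head "courier", modifier "reed".
So the structure is [[forest [lagoon heron]] [reed courier]].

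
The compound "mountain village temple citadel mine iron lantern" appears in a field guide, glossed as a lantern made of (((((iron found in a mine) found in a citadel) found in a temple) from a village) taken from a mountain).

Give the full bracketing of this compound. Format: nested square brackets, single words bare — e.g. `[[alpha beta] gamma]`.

At the top level: head "lantern"; modifier "mountain village temple citadel mine iron".
Within "mountain village temple citadel mine iron", the head is "iron" (specifically "village temple citadel mine iron") and the modifier is "mountain".
Within "village temple citadel mine iron", the head is "iron" (specifically "temple citadel mine iron") and the modifier is "village".
Within "temple citadel mine iron", the head is "iron" (specifically "citadel mine iron") and the modifier is "temple".
Within "citadel mine iron", the head is "iron" (specifically "mine iron") and the modifier is "citadel".
Within "mine iron", the head is "iron" and the modifier is "mine".
Assembled: [[mountain [village [temple [citadel [mine iron]]]]] lantern].

[[mountain [village [temple [citadel [mine iron]]]]] lantern]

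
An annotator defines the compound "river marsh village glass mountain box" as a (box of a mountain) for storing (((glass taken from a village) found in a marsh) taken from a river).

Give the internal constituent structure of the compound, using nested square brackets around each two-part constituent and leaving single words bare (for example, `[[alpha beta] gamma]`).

Whole compound: head "box" (specifically "mountain box"), modifier "river marsh village glass".
Inside "river marsh village glass": head "glass" (specifically "marsh village glass"), modifier "river".
Inside "marsh village glass": head "glass" (specifically "village glass"), modifier "marsh".
Inside "village glass": head "glass", modifier "village".
Inside "mountain box": head "box", modifier "mountain".
Putting it together: [[river [marsh [village glass]]] [mountain box]].

[[river [marsh [village glass]]] [mountain box]]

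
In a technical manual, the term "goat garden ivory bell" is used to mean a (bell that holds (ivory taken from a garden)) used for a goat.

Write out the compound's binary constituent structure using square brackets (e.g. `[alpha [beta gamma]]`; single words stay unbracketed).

[goat [[garden ivory] bell]]

The outermost head in the paraphrase is "bell" (specifically "garden ivory bell"), modified by "goat".
Within "garden ivory bell", the head is "bell" and the modifier is "garden ivory".
Within "garden ivory", the head is "ivory" and the modifier is "garden".
Putting it together: [goat [[garden ivory] bell]].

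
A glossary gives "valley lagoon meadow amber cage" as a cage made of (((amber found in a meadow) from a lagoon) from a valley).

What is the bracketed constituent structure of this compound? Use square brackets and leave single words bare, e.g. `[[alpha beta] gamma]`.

[[valley [lagoon [meadow amber]]] cage]

Overall it is a kind of cage; the modifier is "valley lagoon meadow amber".
Within "valley lagoon meadow amber", the head is "amber" (specifically "lagoon meadow amber") and the modifier is "valley".
Within "lagoon meadow amber", the head is "amber" (specifically "meadow amber") and the modifier is "lagoon".
Within "meadow amber", the head is "amber" and the modifier is "meadow".
Putting it together: [[valley [lagoon [meadow amber]]] cage].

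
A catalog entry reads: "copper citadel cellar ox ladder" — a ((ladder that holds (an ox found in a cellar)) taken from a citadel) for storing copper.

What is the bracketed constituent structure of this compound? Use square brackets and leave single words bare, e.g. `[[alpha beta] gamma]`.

[copper [citadel [[cellar ox] ladder]]]

The outermost head in the paraphrase is "ladder" (specifically "citadel cellar ox ladder"), modified by "copper".
"citadel cellar ox ladder" → head "ladder" (specifically "cellar ox ladder"), modifier "citadel".
"cellar ox ladder" → head "ladder", modifier "cellar ox".
"cellar ox" → head "ox", modifier "cellar".
Assembled: [copper [citadel [[cellar ox] ladder]]].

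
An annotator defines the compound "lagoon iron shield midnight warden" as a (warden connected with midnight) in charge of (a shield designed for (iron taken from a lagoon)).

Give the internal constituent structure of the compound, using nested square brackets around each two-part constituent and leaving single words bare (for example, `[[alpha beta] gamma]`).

At the top level: head "warden" (specifically "midnight warden"); modifier "lagoon iron shield".
Inside "lagoon iron shield": head "shield", modifier "lagoon iron".
Inside "lagoon iron": head "iron", modifier "lagoon".
Inside "midnight warden": head "warden", modifier "midnight".
Putting it together: [[[lagoon iron] shield] [midnight warden]].

[[[lagoon iron] shield] [midnight warden]]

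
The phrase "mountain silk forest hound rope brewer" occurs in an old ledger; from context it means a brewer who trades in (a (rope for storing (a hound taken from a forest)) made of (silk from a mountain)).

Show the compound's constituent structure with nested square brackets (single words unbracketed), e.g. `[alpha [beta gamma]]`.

[[[mountain silk] [[forest hound] rope]] brewer]

Overall it is a kind of brewer; the modifier is "mountain silk forest hound rope".
Inside "mountain silk forest hound rope": head "rope" (specifically "forest hound rope"), modifier "mountain silk".
Inside "mountain silk": head "silk", modifier "mountain".
Inside "forest hound rope": head "rope", modifier "forest hound".
Inside "forest hound": head "hound", modifier "forest".
So the structure is [[[mountain silk] [[forest hound] rope]] brewer].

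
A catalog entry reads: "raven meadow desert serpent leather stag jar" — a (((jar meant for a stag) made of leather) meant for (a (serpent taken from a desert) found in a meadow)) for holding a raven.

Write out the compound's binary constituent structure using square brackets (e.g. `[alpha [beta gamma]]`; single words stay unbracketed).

At the top level: head "jar" (specifically "meadow desert serpent leather stag jar"); modifier "raven".
"meadow desert serpent leather stag jar" → head "jar" (specifically "leather stag jar"), modifier "meadow desert serpent".
"meadow desert serpent" → head "serpent" (specifically "desert serpent"), modifier "meadow".
"desert serpent" → head "serpent", modifier "desert".
"leather stag jar" → head "jar" (specifically "stag jar"), modifier "leather".
"stag jar" → head "jar", modifier "stag".
Putting it together: [raven [[meadow [desert serpent]] [leather [stag jar]]]].

[raven [[meadow [desert serpent]] [leather [stag jar]]]]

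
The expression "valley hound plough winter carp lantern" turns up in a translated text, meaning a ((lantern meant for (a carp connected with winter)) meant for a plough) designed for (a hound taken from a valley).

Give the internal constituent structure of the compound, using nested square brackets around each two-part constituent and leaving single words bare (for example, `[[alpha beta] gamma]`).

The outermost head in the paraphrase is "lantern" (specifically "plough winter carp lantern"), modified by "valley hound".
Within "valley hound", the head is "hound" and the modifier is "valley".
Within "plough winter carp lantern", the head is "lantern" (specifically "winter carp lantern") and the modifier is "plough".
Within "winter carp lantern", the head is "lantern" and the modifier is "winter carp".
Within "winter carp", the head is "carp" and the modifier is "winter".
Putting it together: [[valley hound] [plough [[winter carp] lantern]]].

[[valley hound] [plough [[winter carp] lantern]]]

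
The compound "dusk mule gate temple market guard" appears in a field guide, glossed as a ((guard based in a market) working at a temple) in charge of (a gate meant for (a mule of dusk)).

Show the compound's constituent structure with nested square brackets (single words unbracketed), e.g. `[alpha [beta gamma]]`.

The outermost head in the paraphrase is "guard" (specifically "temple market guard"), modified by "dusk mule gate".
"dusk mule gate" → head "gate", modifier "dusk mule".
"dusk mule" → head "mule", modifier "dusk".
"temple market guard" → head "guard" (specifically "market guard"), modifier "temple".
"market guard" → head "guard", modifier "market".
Assembled: [[[dusk mule] gate] [temple [market guard]]].

[[[dusk mule] gate] [temple [market guard]]]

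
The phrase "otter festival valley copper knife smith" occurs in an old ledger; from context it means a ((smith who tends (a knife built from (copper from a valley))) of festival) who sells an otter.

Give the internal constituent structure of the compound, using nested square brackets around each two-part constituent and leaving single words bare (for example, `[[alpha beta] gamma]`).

The outermost head in the paraphrase is "smith" (specifically "festival valley copper knife smith"), modified by "otter".
Inside "festival valley copper knife smith": head "smith" (specifically "valley copper knife smith"), modifier "festival".
Inside "valley copper knife smith": head "smith", modifier "valley copper knife".
Inside "valley copper knife": head "knife", modifier "valley copper".
Inside "valley copper": head "copper", modifier "valley".
So the structure is [otter [festival [[[valley copper] knife] smith]]].

[otter [festival [[[valley copper] knife] smith]]]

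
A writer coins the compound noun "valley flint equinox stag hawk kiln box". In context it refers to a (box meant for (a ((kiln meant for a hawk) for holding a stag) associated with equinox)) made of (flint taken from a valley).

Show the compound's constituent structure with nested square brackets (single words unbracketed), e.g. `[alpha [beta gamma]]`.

Whole compound: head "box" (specifically "equinox stag hawk kiln box"), modifier "valley flint".
"valley flint" → head "flint", modifier "valley".
"equinox stag hawk kiln box" → head "box", modifier "equinox stag hawk kiln".
"equinox stag hawk kiln" → head "kiln" (specifically "stag hawk kiln"), modifier "equinox".
"stag hawk kiln" → head "kiln" (specifically "hawk kiln"), modifier "stag".
"hawk kiln" → head "kiln", modifier "hawk".
Assembled: [[valley flint] [[equinox [stag [hawk kiln]]] box]].

[[valley flint] [[equinox [stag [hawk kiln]]] box]]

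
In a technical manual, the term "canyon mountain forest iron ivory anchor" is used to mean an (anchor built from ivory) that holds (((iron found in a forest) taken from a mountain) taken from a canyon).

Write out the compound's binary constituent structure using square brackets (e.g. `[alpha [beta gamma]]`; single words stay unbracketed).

[[canyon [mountain [forest iron]]] [ivory anchor]]

At the top level: head "anchor" (specifically "ivory anchor"); modifier "canyon mountain forest iron".
"canyon mountain forest iron" → head "iron" (specifically "mountain forest iron"), modifier "canyon".
"mountain forest iron" → head "iron" (specifically "forest iron"), modifier "mountain".
"forest iron" → head "iron", modifier "forest".
"ivory anchor" → head "anchor", modifier "ivory".
Putting it together: [[canyon [mountain [forest iron]]] [ivory anchor]].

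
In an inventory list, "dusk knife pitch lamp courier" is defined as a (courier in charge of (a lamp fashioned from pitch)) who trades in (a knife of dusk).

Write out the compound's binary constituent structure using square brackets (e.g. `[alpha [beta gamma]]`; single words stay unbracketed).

[[dusk knife] [[pitch lamp] courier]]

The outermost head in the paraphrase is "courier" (specifically "pitch lamp courier"), modified by "dusk knife".
Within "dusk knife", the head is "knife" and the modifier is "dusk".
Within "pitch lamp courier", the head is "courier" and the modifier is "pitch lamp".
Within "pitch lamp", the head is "lamp" and the modifier is "pitch".
Assembled: [[dusk knife] [[pitch lamp] courier]].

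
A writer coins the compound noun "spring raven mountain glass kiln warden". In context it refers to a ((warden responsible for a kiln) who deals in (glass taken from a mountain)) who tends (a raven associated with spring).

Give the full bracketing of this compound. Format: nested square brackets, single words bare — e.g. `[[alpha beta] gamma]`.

[[spring raven] [[mountain glass] [kiln warden]]]

The outermost head in the paraphrase is "warden" (specifically "mountain glass kiln warden"), modified by "spring raven".
"spring raven" → head "raven", modifier "spring".
"mountain glass kiln warden" → head "warden" (specifically "kiln warden"), modifier "mountain glass".
"mountain glass" → head "glass", modifier "mountain".
"kiln warden" → head "warden", modifier "kiln".
Putting it together: [[spring raven] [[mountain glass] [kiln warden]]].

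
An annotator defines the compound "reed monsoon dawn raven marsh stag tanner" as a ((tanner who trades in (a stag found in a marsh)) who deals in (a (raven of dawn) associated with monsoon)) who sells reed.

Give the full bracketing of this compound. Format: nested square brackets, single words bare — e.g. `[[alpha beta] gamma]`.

[reed [[monsoon [dawn raven]] [[marsh stag] tanner]]]

At the top level: head "tanner" (specifically "monsoon dawn raven marsh stag tanner"); modifier "reed".
"monsoon dawn raven marsh stag tanner" → head "tanner" (specifically "marsh stag tanner"), modifier "monsoon dawn raven".
"monsoon dawn raven" → head "raven" (specifically "dawn raven"), modifier "monsoon".
"dawn raven" → head "raven", modifier "dawn".
"marsh stag tanner" → head "tanner", modifier "marsh stag".
"marsh stag" → head "stag", modifier "marsh".
Assembled: [reed [[monsoon [dawn raven]] [[marsh stag] tanner]]].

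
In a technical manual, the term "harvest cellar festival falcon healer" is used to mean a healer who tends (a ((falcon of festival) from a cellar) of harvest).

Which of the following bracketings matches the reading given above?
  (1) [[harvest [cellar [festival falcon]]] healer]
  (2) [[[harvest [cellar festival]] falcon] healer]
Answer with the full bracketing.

[[harvest [cellar [festival falcon]]] healer]

The paraphrase's head is the "healer" part ("healer"); its modifier is "harvest cellar festival falcon".
That top-level split, carried through the inner groups, gives [[harvest [cellar [festival falcon]]] healer].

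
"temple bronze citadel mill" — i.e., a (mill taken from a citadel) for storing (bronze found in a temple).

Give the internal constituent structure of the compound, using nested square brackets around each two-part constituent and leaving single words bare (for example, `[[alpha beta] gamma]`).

Overall it is a kind of mill (specifically "citadel mill"); the modifier is "temple bronze".
Inside "temple bronze": head "bronze", modifier "temple".
Inside "citadel mill": head "mill", modifier "citadel".
Assembled: [[temple bronze] [citadel mill]].

[[temple bronze] [citadel mill]]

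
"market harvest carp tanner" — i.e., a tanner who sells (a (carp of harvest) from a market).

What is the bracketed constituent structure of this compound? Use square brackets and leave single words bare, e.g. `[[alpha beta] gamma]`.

Overall it is a kind of tanner; the modifier is "market harvest carp".
Within "market harvest carp", the head is "carp" (specifically "harvest carp") and the modifier is "market".
Within "harvest carp", the head is "carp" and the modifier is "harvest".
Putting it together: [[market [harvest carp]] tanner].

[[market [harvest carp]] tanner]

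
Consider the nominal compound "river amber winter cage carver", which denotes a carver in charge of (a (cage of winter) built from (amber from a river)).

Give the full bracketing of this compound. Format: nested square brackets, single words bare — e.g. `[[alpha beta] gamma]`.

[[[river amber] [winter cage]] carver]

Whole compound: head "carver", modifier "river amber winter cage".
"river amber winter cage" → head "cage" (specifically "winter cage"), modifier "river amber".
"river amber" → head "amber", modifier "river".
"winter cage" → head "cage", modifier "winter".
Assembled: [[[river amber] [winter cage]] carver].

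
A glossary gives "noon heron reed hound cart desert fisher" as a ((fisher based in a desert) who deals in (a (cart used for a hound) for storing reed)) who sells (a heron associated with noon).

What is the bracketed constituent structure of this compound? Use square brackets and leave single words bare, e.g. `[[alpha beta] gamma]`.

The outermost head in the paraphrase is "fisher" (specifically "reed hound cart desert fisher"), modified by "noon heron".
"noon heron" → head "heron", modifier "noon".
"reed hound cart desert fisher" → head "fisher" (specifically "desert fisher"), modifier "reed hound cart".
"reed hound cart" → head "cart" (specifically "hound cart"), modifier "reed".
"hound cart" → head "cart", modifier "hound".
"desert fisher" → head "fisher", modifier "desert".
So the structure is [[noon heron] [[reed [hound cart]] [desert fisher]]].

[[noon heron] [[reed [hound cart]] [desert fisher]]]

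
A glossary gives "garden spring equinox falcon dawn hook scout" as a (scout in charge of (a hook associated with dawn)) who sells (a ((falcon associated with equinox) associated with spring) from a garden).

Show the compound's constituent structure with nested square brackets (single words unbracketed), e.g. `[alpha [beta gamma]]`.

Overall it is a kind of scout (specifically "dawn hook scout"); the modifier is "garden spring equinox falcon".
Inside "garden spring equinox falcon": head "falcon" (specifically "spring equinox falcon"), modifier "garden".
Inside "spring equinox falcon": head "falcon" (specifically "equinox falcon"), modifier "spring".
Inside "equinox falcon": head "falcon", modifier "equinox".
Inside "dawn hook scout": head "scout", modifier "dawn hook".
Inside "dawn hook": head "hook", modifier "dawn".
So the structure is [[garden [spring [equinox falcon]]] [[dawn hook] scout]].

[[garden [spring [equinox falcon]]] [[dawn hook] scout]]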